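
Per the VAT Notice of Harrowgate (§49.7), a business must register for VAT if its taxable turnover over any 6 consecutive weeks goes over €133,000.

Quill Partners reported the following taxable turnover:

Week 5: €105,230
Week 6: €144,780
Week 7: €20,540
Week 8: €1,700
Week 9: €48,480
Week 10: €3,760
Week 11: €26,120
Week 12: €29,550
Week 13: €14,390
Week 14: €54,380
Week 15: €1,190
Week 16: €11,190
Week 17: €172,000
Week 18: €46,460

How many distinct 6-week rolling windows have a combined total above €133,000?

Week 5–Week 10: €105,230 + €144,780 + €20,540 + €1,700 + €48,480 + €3,760 = €324,490 (over)
Week 6–Week 11: €144,780 + €20,540 + €1,700 + €48,480 + €3,760 + €26,120 = €245,380 (over)
Week 7–Week 12: €20,540 + €1,700 + €48,480 + €3,760 + €26,120 + €29,550 = €130,150 (under)
Week 8–Week 13: €1,700 + €48,480 + €3,760 + €26,120 + €29,550 + €14,390 = €124,000 (under)
Week 9–Week 14: €48,480 + €3,760 + €26,120 + €29,550 + €14,390 + €54,380 = €176,680 (over)
Week 10–Week 15: €3,760 + €26,120 + €29,550 + €14,390 + €54,380 + €1,190 = €129,390 (under)
Week 11–Week 16: €26,120 + €29,550 + €14,390 + €54,380 + €1,190 + €11,190 = €136,820 (over)
Week 12–Week 17: €29,550 + €14,390 + €54,380 + €1,190 + €11,190 + €172,000 = €282,700 (over)
Week 13–Week 18: €14,390 + €54,380 + €1,190 + €11,190 + €172,000 + €46,460 = €299,610 (over)
6 windows exceed the threshold.

6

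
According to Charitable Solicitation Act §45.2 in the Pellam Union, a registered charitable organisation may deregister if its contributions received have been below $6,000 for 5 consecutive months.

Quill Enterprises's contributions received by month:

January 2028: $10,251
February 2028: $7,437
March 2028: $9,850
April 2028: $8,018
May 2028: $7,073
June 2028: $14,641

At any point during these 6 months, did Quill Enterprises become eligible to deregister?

No month is below $6,000.
Longest run of consecutive months below the threshold: 0.
0 < 5, so Quill Enterprises never became eligible.

No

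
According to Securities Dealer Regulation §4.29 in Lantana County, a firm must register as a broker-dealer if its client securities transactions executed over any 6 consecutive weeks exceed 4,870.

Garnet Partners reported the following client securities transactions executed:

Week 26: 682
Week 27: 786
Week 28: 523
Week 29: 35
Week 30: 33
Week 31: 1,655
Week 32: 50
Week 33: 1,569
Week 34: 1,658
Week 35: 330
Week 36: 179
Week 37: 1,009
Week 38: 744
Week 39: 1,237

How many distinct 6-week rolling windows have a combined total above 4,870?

5

Week 26–Week 31: 682 + 786 + 523 + 35 + 33 + 1,655 = 3,714 (under)
Week 27–Week 32: 786 + 523 + 35 + 33 + 1,655 + 50 = 3,082 (under)
Week 28–Week 33: 523 + 35 + 33 + 1,655 + 50 + 1,569 = 3,865 (under)
Week 29–Week 34: 35 + 33 + 1,655 + 50 + 1,569 + 1,658 = 5,000 (over)
Week 30–Week 35: 33 + 1,655 + 50 + 1,569 + 1,658 + 330 = 5,295 (over)
Week 31–Week 36: 1,655 + 50 + 1,569 + 1,658 + 330 + 179 = 5,441 (over)
Week 32–Week 37: 50 + 1,569 + 1,658 + 330 + 179 + 1,009 = 4,795 (under)
Week 33–Week 38: 1,569 + 1,658 + 330 + 179 + 1,009 + 744 = 5,489 (over)
Week 34–Week 39: 1,658 + 330 + 179 + 1,009 + 744 + 1,237 = 5,157 (over)
5 windows exceed the threshold.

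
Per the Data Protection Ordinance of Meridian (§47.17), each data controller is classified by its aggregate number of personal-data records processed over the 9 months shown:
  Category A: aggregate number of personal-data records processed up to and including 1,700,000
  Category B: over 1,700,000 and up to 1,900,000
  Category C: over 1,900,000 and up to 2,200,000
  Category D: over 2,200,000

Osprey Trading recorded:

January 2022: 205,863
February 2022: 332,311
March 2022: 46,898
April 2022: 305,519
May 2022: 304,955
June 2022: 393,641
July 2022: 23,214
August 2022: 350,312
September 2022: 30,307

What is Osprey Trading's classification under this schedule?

Category C

Aggregate number of personal-data records processed: 205,863 + 332,311 + 46,898 + 305,519 + 304,955 + 393,641 + 23,214 + 350,312 + 30,307 = 1,993,020.
1,900,000 < 1,993,020 ≤ 2,200,000, so Category C applies.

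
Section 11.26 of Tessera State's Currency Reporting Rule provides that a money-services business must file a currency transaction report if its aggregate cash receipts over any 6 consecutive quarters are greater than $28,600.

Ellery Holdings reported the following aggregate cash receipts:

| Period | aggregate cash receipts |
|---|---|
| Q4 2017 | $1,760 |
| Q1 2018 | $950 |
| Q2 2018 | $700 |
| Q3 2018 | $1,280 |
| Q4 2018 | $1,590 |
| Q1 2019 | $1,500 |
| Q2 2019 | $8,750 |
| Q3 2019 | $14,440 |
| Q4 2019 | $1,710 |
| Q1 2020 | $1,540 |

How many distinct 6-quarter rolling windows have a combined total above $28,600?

Q4 2017–Q1 2019: $1,760 + $950 + $700 + $1,280 + $1,590 + $1,500 = $7,780 (under)
Q1 2018–Q2 2019: $950 + $700 + $1,280 + $1,590 + $1,500 + $8,750 = $14,770 (under)
Q2 2018–Q3 2019: $700 + $1,280 + $1,590 + $1,500 + $8,750 + $14,440 = $28,260 (under)
Q3 2018–Q4 2019: $1,280 + $1,590 + $1,500 + $8,750 + $14,440 + $1,710 = $29,270 (over)
Q4 2018–Q1 2020: $1,590 + $1,500 + $8,750 + $14,440 + $1,710 + $1,540 = $29,530 (over)
2 windows exceed the threshold.

2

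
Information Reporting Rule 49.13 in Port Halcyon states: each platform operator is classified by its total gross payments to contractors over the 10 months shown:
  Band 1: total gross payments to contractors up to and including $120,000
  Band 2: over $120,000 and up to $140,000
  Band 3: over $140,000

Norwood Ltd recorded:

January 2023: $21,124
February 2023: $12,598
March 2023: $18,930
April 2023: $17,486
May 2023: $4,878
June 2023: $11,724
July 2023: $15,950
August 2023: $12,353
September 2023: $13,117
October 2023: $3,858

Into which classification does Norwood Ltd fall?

Total gross payments to contractors: $21,124 + $12,598 + $18,930 + $17,486 + $4,878 + $11,724 + $15,950 + $12,353 + $13,117 + $3,858 = $132,018.
$120,000 < $132,018 ≤ $140,000, so Band 2 applies.

Band 2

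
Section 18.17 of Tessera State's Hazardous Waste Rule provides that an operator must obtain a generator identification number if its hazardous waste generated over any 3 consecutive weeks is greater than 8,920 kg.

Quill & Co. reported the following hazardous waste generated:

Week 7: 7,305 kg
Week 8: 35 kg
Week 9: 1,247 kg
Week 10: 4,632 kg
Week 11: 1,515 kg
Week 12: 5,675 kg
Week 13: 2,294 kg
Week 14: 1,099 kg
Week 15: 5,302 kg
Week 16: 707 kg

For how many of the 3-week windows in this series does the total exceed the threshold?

Week 7–Week 9: 7,305 kg + 35 kg + 1,247 kg = 8,587 kg (under)
Week 8–Week 10: 35 kg + 1,247 kg + 4,632 kg = 5,914 kg (under)
Week 9–Week 11: 1,247 kg + 4,632 kg + 1,515 kg = 7,394 kg (under)
Week 10–Week 12: 4,632 kg + 1,515 kg + 5,675 kg = 11,822 kg (over)
Week 11–Week 13: 1,515 kg + 5,675 kg + 2,294 kg = 9,484 kg (over)
Week 12–Week 14: 5,675 kg + 2,294 kg + 1,099 kg = 9,068 kg (over)
Week 13–Week 15: 2,294 kg + 1,099 kg + 5,302 kg = 8,695 kg (under)
Week 14–Week 16: 1,099 kg + 5,302 kg + 707 kg = 7,108 kg (under)
3 windows exceed the threshold.

3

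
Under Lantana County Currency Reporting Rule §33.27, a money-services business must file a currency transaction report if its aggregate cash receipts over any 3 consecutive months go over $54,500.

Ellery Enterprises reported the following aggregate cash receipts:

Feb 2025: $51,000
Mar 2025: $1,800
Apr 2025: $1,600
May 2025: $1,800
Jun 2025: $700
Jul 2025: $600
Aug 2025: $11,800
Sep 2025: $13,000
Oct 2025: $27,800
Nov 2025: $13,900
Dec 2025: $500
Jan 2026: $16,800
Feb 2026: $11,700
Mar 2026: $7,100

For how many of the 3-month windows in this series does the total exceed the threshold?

1

Feb 2025–Apr 2025: $51,000 + $1,800 + $1,600 = $54,400 (under)
Mar 2025–May 2025: $1,800 + $1,600 + $1,800 = $5,200 (under)
Apr 2025–Jun 2025: $1,600 + $1,800 + $700 = $4,100 (under)
May 2025–Jul 2025: $1,800 + $700 + $600 = $3,100 (under)
Jun 2025–Aug 2025: $700 + $600 + $11,800 = $13,100 (under)
Jul 2025–Sep 2025: $600 + $11,800 + $13,000 = $25,400 (under)
Aug 2025–Oct 2025: $11,800 + $13,000 + $27,800 = $52,600 (under)
Sep 2025–Nov 2025: $13,000 + $27,800 + $13,900 = $54,700 (over)
Oct 2025–Dec 2025: $27,800 + $13,900 + $500 = $42,200 (under)
Nov 2025–Jan 2026: $13,900 + $500 + $16,800 = $31,200 (under)
Dec 2025–Feb 2026: $500 + $16,800 + $11,700 = $29,000 (under)
Jan 2026–Mar 2026: $16,800 + $11,700 + $7,100 = $35,600 (under)
1 window exceeds the threshold.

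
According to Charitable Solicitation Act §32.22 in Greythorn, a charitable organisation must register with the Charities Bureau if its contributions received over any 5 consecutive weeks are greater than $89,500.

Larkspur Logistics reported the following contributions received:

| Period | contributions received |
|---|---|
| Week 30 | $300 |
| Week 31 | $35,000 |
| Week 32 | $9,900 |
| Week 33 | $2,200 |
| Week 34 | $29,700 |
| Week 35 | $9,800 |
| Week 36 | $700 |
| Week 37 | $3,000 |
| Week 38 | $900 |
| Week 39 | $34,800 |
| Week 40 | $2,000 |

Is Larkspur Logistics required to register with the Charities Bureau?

No

Week 30–Week 34: $300 + $35,000 + $9,900 + $2,200 + $29,700 = $77,100 (under)
Week 31–Week 35: $35,000 + $9,900 + $2,200 + $29,700 + $9,800 = $86,600 (under)
Week 32–Week 36: $9,900 + $2,200 + $29,700 + $9,800 + $700 = $52,300 (under)
Week 33–Week 37: $2,200 + $29,700 + $9,800 + $700 + $3,000 = $45,400 (under)
Week 34–Week 38: $29,700 + $9,800 + $700 + $3,000 + $900 = $44,100 (under)
Week 35–Week 39: $9,800 + $700 + $3,000 + $900 + $34,800 = $49,200 (under)
Week 36–Week 40: $700 + $3,000 + $900 + $34,800 + $2,000 = $41,400 (under)
No window exceeds $89,500.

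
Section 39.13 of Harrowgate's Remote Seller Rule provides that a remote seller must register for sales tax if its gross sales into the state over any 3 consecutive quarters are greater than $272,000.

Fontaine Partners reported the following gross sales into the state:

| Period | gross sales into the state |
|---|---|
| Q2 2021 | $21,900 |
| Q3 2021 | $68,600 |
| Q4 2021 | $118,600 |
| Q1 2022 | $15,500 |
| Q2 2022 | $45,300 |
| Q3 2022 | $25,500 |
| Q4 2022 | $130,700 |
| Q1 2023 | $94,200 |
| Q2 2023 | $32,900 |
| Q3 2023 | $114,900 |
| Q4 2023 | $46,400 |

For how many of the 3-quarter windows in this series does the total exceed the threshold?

0

Q2 2021–Q4 2021: $21,900 + $68,600 + $118,600 = $209,100 (under)
Q3 2021–Q1 2022: $68,600 + $118,600 + $15,500 = $202,700 (under)
Q4 2021–Q2 2022: $118,600 + $15,500 + $45,300 = $179,400 (under)
Q1 2022–Q3 2022: $15,500 + $45,300 + $25,500 = $86,300 (under)
Q2 2022–Q4 2022: $45,300 + $25,500 + $130,700 = $201,500 (under)
Q3 2022–Q1 2023: $25,500 + $130,700 + $94,200 = $250,400 (under)
Q4 2022–Q2 2023: $130,700 + $94,200 + $32,900 = $257,800 (under)
Q1 2023–Q3 2023: $94,200 + $32,900 + $114,900 = $242,000 (under)
Q2 2023–Q4 2023: $32,900 + $114,900 + $46,400 = $194,200 (under)
0 windows exceed the threshold.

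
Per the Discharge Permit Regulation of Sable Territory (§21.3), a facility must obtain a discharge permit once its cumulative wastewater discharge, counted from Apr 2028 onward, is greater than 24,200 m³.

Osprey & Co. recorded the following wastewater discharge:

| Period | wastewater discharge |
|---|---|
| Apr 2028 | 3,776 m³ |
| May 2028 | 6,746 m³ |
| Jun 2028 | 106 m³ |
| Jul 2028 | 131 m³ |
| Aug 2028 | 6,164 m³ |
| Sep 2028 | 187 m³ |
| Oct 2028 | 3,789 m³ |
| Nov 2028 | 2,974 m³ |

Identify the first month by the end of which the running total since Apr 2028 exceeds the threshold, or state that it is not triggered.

Not triggered

Through Apr 2028: 3,776 m³
Through May 2028: 10,522 m³
Through Jun 2028: 10,628 m³
Through Jul 2028: 10,759 m³
Through Aug 2028: 16,923 m³
Through Sep 2028: 17,110 m³
Through Oct 2028: 20,899 m³
Through Nov 2028: 23,873 m³
Final cumulative total 23,873 m³ ≤ 24,200 m³; the threshold is never exceeded.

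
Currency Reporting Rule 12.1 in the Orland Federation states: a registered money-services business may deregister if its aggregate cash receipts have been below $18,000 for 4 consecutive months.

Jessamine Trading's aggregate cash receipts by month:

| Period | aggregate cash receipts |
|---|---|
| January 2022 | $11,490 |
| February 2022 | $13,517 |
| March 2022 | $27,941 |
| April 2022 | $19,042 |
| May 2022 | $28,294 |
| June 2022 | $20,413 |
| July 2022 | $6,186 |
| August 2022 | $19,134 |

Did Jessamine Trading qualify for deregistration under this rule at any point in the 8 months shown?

No

Months below $18,000: January 2022, February 2022, July 2022.
Longest run of consecutive months below the threshold: 2.
2 < 4, so Jessamine Trading never became eligible.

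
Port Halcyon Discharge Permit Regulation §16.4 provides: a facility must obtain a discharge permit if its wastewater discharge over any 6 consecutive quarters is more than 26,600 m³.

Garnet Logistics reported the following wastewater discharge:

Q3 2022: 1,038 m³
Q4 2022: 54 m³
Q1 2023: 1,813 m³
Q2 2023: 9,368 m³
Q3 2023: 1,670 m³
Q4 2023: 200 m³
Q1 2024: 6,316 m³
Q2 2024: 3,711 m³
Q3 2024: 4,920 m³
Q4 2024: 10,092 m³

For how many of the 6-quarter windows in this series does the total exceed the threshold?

Q3 2022–Q4 2023: 1,038 m³ + 54 m³ + 1,813 m³ + 9,368 m³ + 1,670 m³ + 200 m³ = 14,143 m³ (under)
Q4 2022–Q1 2024: 54 m³ + 1,813 m³ + 9,368 m³ + 1,670 m³ + 200 m³ + 6,316 m³ = 19,421 m³ (under)
Q1 2023–Q2 2024: 1,813 m³ + 9,368 m³ + 1,670 m³ + 200 m³ + 6,316 m³ + 3,711 m³ = 23,078 m³ (under)
Q2 2023–Q3 2024: 9,368 m³ + 1,670 m³ + 200 m³ + 6,316 m³ + 3,711 m³ + 4,920 m³ = 26,185 m³ (under)
Q3 2023–Q4 2024: 1,670 m³ + 200 m³ + 6,316 m³ + 3,711 m³ + 4,920 m³ + 10,092 m³ = 26,909 m³ (over)
1 window exceeds the threshold.

1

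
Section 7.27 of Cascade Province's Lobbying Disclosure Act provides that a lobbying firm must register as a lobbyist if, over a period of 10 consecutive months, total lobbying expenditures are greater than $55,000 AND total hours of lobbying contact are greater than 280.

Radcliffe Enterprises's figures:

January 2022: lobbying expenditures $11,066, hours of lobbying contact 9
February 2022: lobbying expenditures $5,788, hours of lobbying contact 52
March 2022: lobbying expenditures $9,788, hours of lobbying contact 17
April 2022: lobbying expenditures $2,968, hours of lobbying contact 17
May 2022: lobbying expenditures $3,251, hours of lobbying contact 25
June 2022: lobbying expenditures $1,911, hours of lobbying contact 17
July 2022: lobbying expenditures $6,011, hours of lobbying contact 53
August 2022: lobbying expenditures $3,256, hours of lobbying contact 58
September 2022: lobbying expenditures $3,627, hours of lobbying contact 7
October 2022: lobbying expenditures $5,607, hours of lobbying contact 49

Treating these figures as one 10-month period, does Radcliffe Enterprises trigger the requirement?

No

Total lobbying expenditures: $11,066 + $5,788 + $9,788 + $2,968 + $3,251 + $1,911 + $6,011 + $3,256 + $3,627 + $5,607 = $53,273 (≤ $55,000).
Total hours of lobbying contact: 9 + 52 + 17 + 17 + 25 + 17 + 53 + 58 + 7 + 49 = 304 (> 280).
The test is 'and': the rule requires both, and at least one is not exceeded.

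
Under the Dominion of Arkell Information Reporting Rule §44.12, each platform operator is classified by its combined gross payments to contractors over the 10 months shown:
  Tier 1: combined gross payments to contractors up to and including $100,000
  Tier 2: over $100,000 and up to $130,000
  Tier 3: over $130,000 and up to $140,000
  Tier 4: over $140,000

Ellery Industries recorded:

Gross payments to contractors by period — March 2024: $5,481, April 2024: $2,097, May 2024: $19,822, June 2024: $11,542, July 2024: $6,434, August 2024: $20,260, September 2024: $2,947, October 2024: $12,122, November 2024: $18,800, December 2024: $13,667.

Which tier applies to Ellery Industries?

Combined gross payments to contractors: $5,481 + $2,097 + $19,822 + $11,542 + $6,434 + $20,260 + $2,947 + $12,122 + $18,800 + $13,667 = $113,172.
$100,000 < $113,172 ≤ $130,000, so Tier 2 applies.

Tier 2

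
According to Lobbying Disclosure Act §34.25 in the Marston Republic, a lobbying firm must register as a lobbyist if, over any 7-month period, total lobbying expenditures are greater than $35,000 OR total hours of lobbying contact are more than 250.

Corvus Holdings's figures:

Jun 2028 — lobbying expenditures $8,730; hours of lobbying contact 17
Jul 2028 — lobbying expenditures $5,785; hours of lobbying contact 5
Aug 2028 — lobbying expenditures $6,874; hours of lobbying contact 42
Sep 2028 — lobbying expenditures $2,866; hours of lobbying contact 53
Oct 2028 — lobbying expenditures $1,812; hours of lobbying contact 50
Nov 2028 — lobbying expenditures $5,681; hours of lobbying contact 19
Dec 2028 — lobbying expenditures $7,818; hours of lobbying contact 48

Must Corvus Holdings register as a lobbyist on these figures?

Yes

Total lobbying expenditures: $8,730 + $5,785 + $6,874 + $2,866 + $1,812 + $5,681 + $7,818 = $39,566 (> $35,000).
Total hours of lobbying contact: 17 + 5 + 42 + 53 + 50 + 19 + 48 = 234 (≤ 250).
The test is 'or': at least one threshold is exceeded.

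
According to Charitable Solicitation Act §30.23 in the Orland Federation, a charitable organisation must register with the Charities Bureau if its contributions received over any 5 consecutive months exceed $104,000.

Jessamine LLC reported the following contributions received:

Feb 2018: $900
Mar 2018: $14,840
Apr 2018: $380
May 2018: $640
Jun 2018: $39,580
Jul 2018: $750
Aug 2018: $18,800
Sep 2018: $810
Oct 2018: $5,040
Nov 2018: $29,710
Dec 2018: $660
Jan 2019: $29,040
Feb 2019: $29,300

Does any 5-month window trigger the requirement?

No

Feb 2018–Jun 2018: $900 + $14,840 + $380 + $640 + $39,580 = $56,340 (under)
Mar 2018–Jul 2018: $14,840 + $380 + $640 + $39,580 + $750 = $56,190 (under)
Apr 2018–Aug 2018: $380 + $640 + $39,580 + $750 + $18,800 = $60,150 (under)
May 2018–Sep 2018: $640 + $39,580 + $750 + $18,800 + $810 = $60,580 (under)
Jun 2018–Oct 2018: $39,580 + $750 + $18,800 + $810 + $5,040 = $64,980 (under)
Jul 2018–Nov 2018: $750 + $18,800 + $810 + $5,040 + $29,710 = $55,110 (under)
Aug 2018–Dec 2018: $18,800 + $810 + $5,040 + $29,710 + $660 = $55,020 (under)
Sep 2018–Jan 2019: $810 + $5,040 + $29,710 + $660 + $29,040 = $65,260 (under)
Oct 2018–Feb 2019: $5,040 + $29,710 + $660 + $29,040 + $29,300 = $93,750 (under)
No window exceeds $104,000.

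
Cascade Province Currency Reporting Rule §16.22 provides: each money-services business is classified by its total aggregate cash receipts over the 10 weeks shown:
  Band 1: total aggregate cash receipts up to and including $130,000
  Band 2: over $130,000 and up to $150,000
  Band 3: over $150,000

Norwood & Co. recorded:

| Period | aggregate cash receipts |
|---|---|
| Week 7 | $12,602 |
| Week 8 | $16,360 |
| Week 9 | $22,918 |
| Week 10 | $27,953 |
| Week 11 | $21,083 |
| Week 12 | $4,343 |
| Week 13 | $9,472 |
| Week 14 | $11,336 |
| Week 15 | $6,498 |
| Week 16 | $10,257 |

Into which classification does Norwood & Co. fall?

Total aggregate cash receipts: $12,602 + $16,360 + $22,918 + $27,953 + $21,083 + $4,343 + $9,472 + $11,336 + $6,498 + $10,257 = $142,822.
$130,000 < $142,822 ≤ $150,000, so Band 2 applies.

Band 2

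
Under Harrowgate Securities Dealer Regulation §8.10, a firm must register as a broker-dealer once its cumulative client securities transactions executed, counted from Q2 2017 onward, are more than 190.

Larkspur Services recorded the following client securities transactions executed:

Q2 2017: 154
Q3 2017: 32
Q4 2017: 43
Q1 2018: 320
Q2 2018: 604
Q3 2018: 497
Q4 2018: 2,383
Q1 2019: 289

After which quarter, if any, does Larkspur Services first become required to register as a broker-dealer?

Through Q2 2017: 154
Through Q3 2017: 186
Through Q4 2017: 229 ← exceeds threshold

Q4 2017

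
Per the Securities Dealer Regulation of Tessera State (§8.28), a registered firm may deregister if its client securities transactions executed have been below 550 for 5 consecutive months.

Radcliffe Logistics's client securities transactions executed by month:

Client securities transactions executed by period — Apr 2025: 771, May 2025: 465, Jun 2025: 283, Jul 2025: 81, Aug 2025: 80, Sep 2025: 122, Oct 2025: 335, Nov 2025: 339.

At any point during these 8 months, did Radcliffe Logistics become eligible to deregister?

Months below 550: May 2025, Jun 2025, Jul 2025, Aug 2025, Sep 2025, Oct 2025, Nov 2025.
Longest run of consecutive months below the threshold: 7.
7 ≥ 5, so Radcliffe Logistics became eligible.

Yes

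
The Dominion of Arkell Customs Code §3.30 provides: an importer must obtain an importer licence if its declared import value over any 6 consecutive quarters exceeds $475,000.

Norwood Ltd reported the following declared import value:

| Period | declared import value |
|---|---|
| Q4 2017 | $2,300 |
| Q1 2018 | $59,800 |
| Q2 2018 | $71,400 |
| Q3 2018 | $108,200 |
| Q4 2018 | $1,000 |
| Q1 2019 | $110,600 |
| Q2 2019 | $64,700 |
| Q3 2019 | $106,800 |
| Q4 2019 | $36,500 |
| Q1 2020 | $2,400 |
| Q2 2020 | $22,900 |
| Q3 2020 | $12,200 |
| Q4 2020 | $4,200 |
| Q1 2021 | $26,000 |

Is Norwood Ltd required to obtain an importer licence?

No

Q4 2017–Q1 2019: $2,300 + $59,800 + $71,400 + $108,200 + $1,000 + $110,600 = $353,300 (under)
Q1 2018–Q2 2019: $59,800 + $71,400 + $108,200 + $1,000 + $110,600 + $64,700 = $415,700 (under)
Q2 2018–Q3 2019: $71,400 + $108,200 + $1,000 + $110,600 + $64,700 + $106,800 = $462,700 (under)
Q3 2018–Q4 2019: $108,200 + $1,000 + $110,600 + $64,700 + $106,800 + $36,500 = $427,800 (under)
Q4 2018–Q1 2020: $1,000 + $110,600 + $64,700 + $106,800 + $36,500 + $2,400 = $322,000 (under)
Q1 2019–Q2 2020: $110,600 + $64,700 + $106,800 + $36,500 + $2,400 + $22,900 = $343,900 (under)
Q2 2019–Q3 2020: $64,700 + $106,800 + $36,500 + $2,400 + $22,900 + $12,200 = $245,500 (under)
Q3 2019–Q4 2020: $106,800 + $36,500 + $2,400 + $22,900 + $12,200 + $4,200 = $185,000 (under)
Q4 2019–Q1 2021: $36,500 + $2,400 + $22,900 + $12,200 + $4,200 + $26,000 = $104,200 (under)
No window exceeds $475,000.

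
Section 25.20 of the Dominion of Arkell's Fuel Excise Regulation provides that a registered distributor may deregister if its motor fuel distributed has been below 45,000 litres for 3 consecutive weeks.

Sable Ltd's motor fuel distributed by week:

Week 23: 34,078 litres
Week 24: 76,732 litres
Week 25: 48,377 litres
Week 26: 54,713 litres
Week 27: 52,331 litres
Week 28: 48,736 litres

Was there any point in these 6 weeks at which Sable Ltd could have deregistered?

Weeks below 45,000 litres: Week 23.
Longest run of consecutive weeks below the threshold: 1.
1 < 3, so Sable Ltd never became eligible.

No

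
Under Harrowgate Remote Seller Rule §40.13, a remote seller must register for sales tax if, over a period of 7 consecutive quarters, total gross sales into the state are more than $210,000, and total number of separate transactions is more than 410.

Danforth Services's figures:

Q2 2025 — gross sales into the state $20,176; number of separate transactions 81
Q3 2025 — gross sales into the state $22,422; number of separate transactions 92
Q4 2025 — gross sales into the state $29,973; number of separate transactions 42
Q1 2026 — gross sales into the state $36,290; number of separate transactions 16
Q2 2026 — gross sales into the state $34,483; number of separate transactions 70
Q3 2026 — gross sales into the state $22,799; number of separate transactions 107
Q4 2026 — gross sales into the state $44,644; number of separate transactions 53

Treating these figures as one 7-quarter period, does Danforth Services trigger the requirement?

Total gross sales into the state: $20,176 + $22,422 + $29,973 + $36,290 + $34,483 + $22,799 + $44,644 = $210,787 (> $210,000).
Total number of separate transactions: 81 + 92 + 42 + 16 + 70 + 107 + 53 = 461 (> 410).
The test is 'and': both thresholds are exceeded.

Yes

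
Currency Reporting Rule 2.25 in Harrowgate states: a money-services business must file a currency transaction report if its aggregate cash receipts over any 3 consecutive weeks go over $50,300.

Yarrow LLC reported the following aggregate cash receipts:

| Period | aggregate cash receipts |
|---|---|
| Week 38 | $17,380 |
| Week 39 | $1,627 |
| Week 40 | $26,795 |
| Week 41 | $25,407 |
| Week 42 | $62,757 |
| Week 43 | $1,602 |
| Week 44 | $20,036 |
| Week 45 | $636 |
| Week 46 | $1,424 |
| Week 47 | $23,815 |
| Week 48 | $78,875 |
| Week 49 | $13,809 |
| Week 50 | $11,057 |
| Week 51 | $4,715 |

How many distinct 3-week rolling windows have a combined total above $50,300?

Week 38–Week 40: $17,380 + $1,627 + $26,795 = $45,802 (under)
Week 39–Week 41: $1,627 + $26,795 + $25,407 = $53,829 (over)
Week 40–Week 42: $26,795 + $25,407 + $62,757 = $114,959 (over)
Week 41–Week 43: $25,407 + $62,757 + $1,602 = $89,766 (over)
Week 42–Week 44: $62,757 + $1,602 + $20,036 = $84,395 (over)
Week 43–Week 45: $1,602 + $20,036 + $636 = $22,274 (under)
Week 44–Week 46: $20,036 + $636 + $1,424 = $22,096 (under)
Week 45–Week 47: $636 + $1,424 + $23,815 = $25,875 (under)
Week 46–Week 48: $1,424 + $23,815 + $78,875 = $104,114 (over)
Week 47–Week 49: $23,815 + $78,875 + $13,809 = $116,499 (over)
Week 48–Week 50: $78,875 + $13,809 + $11,057 = $103,741 (over)
Week 49–Week 51: $13,809 + $11,057 + $4,715 = $29,581 (under)
7 windows exceed the threshold.

7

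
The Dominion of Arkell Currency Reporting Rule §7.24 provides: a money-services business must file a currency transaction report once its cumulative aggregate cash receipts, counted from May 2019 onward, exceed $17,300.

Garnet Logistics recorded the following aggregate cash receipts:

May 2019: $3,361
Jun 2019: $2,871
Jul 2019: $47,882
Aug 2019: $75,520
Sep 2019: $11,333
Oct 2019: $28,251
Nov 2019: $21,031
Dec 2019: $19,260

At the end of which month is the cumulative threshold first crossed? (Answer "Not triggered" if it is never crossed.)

Jul 2019

Through May 2019: $3,361
Through Jun 2019: $6,232
Through Jul 2019: $54,114 ← exceeds threshold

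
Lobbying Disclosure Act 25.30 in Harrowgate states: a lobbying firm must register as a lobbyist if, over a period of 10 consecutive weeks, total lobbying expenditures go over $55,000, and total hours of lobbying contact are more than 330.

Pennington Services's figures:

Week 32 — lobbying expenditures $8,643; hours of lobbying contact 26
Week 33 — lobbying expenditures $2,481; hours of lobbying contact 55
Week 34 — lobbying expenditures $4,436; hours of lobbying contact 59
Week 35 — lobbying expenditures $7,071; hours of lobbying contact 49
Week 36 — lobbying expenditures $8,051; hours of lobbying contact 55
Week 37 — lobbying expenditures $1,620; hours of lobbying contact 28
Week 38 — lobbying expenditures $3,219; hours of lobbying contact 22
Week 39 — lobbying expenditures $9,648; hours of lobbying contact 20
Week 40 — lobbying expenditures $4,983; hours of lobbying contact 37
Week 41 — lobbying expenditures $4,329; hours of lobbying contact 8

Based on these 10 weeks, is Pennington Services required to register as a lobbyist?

Total lobbying expenditures: $8,643 + $2,481 + $4,436 + $7,071 + $8,051 + $1,620 + $3,219 + $9,648 + $4,983 + $4,329 = $54,481 (≤ $55,000).
Total hours of lobbying contact: 26 + 55 + 59 + 49 + 55 + 28 + 22 + 20 + 37 + 8 = 359 (> 330).
The test is 'and': the rule requires both, and at least one is not exceeded.

No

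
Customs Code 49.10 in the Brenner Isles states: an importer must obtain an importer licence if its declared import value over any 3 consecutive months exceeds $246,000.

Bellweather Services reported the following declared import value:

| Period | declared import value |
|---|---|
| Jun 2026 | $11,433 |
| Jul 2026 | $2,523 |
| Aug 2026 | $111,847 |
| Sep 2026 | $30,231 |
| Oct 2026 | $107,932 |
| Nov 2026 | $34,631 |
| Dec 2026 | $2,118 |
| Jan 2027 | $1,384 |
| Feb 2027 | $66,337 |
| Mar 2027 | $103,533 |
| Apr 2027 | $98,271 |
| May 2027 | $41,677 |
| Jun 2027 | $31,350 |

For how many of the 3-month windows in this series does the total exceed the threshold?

Jun 2026–Aug 2026: $11,433 + $2,523 + $111,847 = $125,803 (under)
Jul 2026–Sep 2026: $2,523 + $111,847 + $30,231 = $144,601 (under)
Aug 2026–Oct 2026: $111,847 + $30,231 + $107,932 = $250,010 (over)
Sep 2026–Nov 2026: $30,231 + $107,932 + $34,631 = $172,794 (under)
Oct 2026–Dec 2026: $107,932 + $34,631 + $2,118 = $144,681 (under)
Nov 2026–Jan 2027: $34,631 + $2,118 + $1,384 = $38,133 (under)
Dec 2026–Feb 2027: $2,118 + $1,384 + $66,337 = $69,839 (under)
Jan 2027–Mar 2027: $1,384 + $66,337 + $103,533 = $171,254 (under)
Feb 2027–Apr 2027: $66,337 + $103,533 + $98,271 = $268,141 (over)
Mar 2027–May 2027: $103,533 + $98,271 + $41,677 = $243,481 (under)
Apr 2027–Jun 2027: $98,271 + $41,677 + $31,350 = $171,298 (under)
2 windows exceed the threshold.

2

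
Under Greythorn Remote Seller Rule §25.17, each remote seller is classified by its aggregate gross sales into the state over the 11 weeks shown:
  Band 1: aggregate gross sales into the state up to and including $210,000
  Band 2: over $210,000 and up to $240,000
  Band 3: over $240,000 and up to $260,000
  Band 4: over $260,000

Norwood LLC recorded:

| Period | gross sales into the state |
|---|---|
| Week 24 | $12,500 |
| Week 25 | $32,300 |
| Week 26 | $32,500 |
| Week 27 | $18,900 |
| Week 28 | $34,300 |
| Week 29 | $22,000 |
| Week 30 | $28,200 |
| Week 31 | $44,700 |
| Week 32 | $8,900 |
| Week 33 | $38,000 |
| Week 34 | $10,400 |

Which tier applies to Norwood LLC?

Aggregate gross sales into the state: $12,500 + $32,300 + $32,500 + $18,900 + $34,300 + $22,000 + $28,200 + $44,700 + $8,900 + $38,000 + $10,400 = $282,700.
$282,700 > $260,000, so Band 4 applies.

Band 4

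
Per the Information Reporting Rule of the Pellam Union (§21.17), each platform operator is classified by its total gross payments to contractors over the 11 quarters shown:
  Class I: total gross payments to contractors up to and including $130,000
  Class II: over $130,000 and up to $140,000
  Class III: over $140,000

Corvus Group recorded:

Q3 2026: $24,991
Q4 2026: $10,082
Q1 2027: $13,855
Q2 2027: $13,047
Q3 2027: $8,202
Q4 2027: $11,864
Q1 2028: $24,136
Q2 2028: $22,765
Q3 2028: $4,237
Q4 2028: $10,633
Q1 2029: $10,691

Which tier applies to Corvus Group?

Total gross payments to contractors: $24,991 + $10,082 + $13,855 + $13,047 + $8,202 + $11,864 + $24,136 + $22,765 + $4,237 + $10,633 + $10,691 = $154,503.
$154,503 > $140,000, so Class III applies.

Class III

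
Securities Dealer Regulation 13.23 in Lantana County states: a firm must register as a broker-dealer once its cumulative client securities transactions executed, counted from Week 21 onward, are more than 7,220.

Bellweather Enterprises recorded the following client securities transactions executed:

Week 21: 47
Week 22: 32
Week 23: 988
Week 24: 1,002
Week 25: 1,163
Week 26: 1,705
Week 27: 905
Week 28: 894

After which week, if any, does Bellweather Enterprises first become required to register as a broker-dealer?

Through Week 21: 47
Through Week 22: 79
Through Week 23: 1,067
Through Week 24: 2,069
Through Week 25: 3,232
Through Week 26: 4,937
Through Week 27: 5,842
Through Week 28: 6,736
Final cumulative total 6,736 ≤ 7,220; the threshold is never exceeded.

Not triggered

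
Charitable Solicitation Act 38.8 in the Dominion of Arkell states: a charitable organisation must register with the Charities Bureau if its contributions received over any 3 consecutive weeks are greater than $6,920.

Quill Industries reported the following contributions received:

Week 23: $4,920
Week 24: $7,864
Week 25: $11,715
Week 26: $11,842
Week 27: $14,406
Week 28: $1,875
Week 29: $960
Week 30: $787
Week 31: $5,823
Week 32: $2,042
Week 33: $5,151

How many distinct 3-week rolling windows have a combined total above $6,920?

8

Week 23–Week 25: $4,920 + $7,864 + $11,715 = $24,499 (over)
Week 24–Week 26: $7,864 + $11,715 + $11,842 = $31,421 (over)
Week 25–Week 27: $11,715 + $11,842 + $14,406 = $37,963 (over)
Week 26–Week 28: $11,842 + $14,406 + $1,875 = $28,123 (over)
Week 27–Week 29: $14,406 + $1,875 + $960 = $17,241 (over)
Week 28–Week 30: $1,875 + $960 + $787 = $3,622 (under)
Week 29–Week 31: $960 + $787 + $5,823 = $7,570 (over)
Week 30–Week 32: $787 + $5,823 + $2,042 = $8,652 (over)
Week 31–Week 33: $5,823 + $2,042 + $5,151 = $13,016 (over)
8 windows exceed the threshold.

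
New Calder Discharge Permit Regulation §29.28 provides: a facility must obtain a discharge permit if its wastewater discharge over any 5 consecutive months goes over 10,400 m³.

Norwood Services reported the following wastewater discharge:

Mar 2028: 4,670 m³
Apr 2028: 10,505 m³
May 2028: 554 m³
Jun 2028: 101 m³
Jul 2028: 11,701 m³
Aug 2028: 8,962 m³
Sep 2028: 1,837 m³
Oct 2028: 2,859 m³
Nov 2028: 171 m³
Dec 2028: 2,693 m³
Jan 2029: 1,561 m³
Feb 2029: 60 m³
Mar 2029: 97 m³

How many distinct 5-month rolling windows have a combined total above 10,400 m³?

Mar 2028–Jul 2028: 4,670 m³ + 10,505 m³ + 554 m³ + 101 m³ + 11,701 m³ = 27,531 m³ (over)
Apr 2028–Aug 2028: 10,505 m³ + 554 m³ + 101 m³ + 11,701 m³ + 8,962 m³ = 31,823 m³ (over)
May 2028–Sep 2028: 554 m³ + 101 m³ + 11,701 m³ + 8,962 m³ + 1,837 m³ = 23,155 m³ (over)
Jun 2028–Oct 2028: 101 m³ + 11,701 m³ + 8,962 m³ + 1,837 m³ + 2,859 m³ = 25,460 m³ (over)
Jul 2028–Nov 2028: 11,701 m³ + 8,962 m³ + 1,837 m³ + 2,859 m³ + 171 m³ = 25,530 m³ (over)
Aug 2028–Dec 2028: 8,962 m³ + 1,837 m³ + 2,859 m³ + 171 m³ + 2,693 m³ = 16,522 m³ (over)
Sep 2028–Jan 2029: 1,837 m³ + 2,859 m³ + 171 m³ + 2,693 m³ + 1,561 m³ = 9,121 m³ (under)
Oct 2028–Feb 2029: 2,859 m³ + 171 m³ + 2,693 m³ + 1,561 m³ + 60 m³ = 7,344 m³ (under)
Nov 2028–Mar 2029: 171 m³ + 2,693 m³ + 1,561 m³ + 60 m³ + 97 m³ = 4,582 m³ (under)
6 windows exceed the threshold.

6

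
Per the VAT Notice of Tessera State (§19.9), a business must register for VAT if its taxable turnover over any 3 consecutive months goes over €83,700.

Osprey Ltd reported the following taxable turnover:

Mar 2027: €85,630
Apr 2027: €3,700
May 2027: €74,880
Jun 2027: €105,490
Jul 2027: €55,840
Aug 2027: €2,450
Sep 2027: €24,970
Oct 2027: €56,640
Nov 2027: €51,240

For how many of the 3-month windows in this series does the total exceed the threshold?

6

Mar 2027–May 2027: €85,630 + €3,700 + €74,880 = €164,210 (over)
Apr 2027–Jun 2027: €3,700 + €74,880 + €105,490 = €184,070 (over)
May 2027–Jul 2027: €74,880 + €105,490 + €55,840 = €236,210 (over)
Jun 2027–Aug 2027: €105,490 + €55,840 + €2,450 = €163,780 (over)
Jul 2027–Sep 2027: €55,840 + €2,450 + €24,970 = €83,260 (under)
Aug 2027–Oct 2027: €2,450 + €24,970 + €56,640 = €84,060 (over)
Sep 2027–Nov 2027: €24,970 + €56,640 + €51,240 = €132,850 (over)
6 windows exceed the threshold.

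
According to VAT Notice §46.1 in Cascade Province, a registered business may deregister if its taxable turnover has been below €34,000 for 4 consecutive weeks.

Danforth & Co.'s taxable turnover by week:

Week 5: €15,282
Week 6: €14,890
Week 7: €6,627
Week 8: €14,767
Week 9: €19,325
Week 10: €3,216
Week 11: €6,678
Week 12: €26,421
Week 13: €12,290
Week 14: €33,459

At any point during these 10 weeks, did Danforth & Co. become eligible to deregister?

Weeks below €34,000: Week 5, Week 6, Week 7, Week 8, Week 9, Week 10, Week 11, Week 12, Week 13, Week 14.
Longest run of consecutive weeks below the threshold: 10.
10 ≥ 4, so Danforth & Co. became eligible.

Yes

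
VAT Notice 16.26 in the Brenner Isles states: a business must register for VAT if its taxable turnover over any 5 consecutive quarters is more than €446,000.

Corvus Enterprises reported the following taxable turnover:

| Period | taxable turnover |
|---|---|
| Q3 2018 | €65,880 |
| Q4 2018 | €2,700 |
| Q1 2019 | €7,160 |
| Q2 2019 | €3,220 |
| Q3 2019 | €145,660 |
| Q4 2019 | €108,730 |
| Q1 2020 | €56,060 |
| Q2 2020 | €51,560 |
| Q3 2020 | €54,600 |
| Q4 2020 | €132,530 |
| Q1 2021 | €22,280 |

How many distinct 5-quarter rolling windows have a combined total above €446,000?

0

Q3 2018–Q3 2019: €65,880 + €2,700 + €7,160 + €3,220 + €145,660 = €224,620 (under)
Q4 2018–Q4 2019: €2,700 + €7,160 + €3,220 + €145,660 + €108,730 = €267,470 (under)
Q1 2019–Q1 2020: €7,160 + €3,220 + €145,660 + €108,730 + €56,060 = €320,830 (under)
Q2 2019–Q2 2020: €3,220 + €145,660 + €108,730 + €56,060 + €51,560 = €365,230 (under)
Q3 2019–Q3 2020: €145,660 + €108,730 + €56,060 + €51,560 + €54,600 = €416,610 (under)
Q4 2019–Q4 2020: €108,730 + €56,060 + €51,560 + €54,600 + €132,530 = €403,480 (under)
Q1 2020–Q1 2021: €56,060 + €51,560 + €54,600 + €132,530 + €22,280 = €317,030 (under)
0 windows exceed the threshold.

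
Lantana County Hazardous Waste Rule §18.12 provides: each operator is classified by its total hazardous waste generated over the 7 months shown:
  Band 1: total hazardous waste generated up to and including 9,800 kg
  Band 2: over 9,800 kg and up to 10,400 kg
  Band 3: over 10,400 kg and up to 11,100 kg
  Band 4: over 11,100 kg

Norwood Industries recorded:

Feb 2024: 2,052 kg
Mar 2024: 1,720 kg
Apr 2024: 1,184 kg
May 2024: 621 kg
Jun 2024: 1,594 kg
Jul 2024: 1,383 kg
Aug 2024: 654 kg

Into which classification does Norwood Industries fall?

Band 1

Total hazardous waste generated: 2,052 kg + 1,720 kg + 1,184 kg + 621 kg + 1,594 kg + 1,383 kg + 654 kg = 9,208 kg.
9,208 kg ≤ 9,800 kg, so Band 1 applies.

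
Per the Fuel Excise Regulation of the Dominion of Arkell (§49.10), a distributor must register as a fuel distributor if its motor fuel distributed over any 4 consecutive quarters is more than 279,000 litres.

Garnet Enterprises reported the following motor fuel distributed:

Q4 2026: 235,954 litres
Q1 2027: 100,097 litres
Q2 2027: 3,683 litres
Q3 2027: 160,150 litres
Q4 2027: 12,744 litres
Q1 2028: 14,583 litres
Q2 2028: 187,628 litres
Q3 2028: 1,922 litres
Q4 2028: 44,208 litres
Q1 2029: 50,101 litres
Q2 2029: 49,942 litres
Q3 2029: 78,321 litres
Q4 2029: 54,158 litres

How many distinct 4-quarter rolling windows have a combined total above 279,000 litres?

3

Q4 2026–Q3 2027: 235,954 litres + 100,097 litres + 3,683 litres + 160,150 litres = 499,884 litres (over)
Q1 2027–Q4 2027: 100,097 litres + 3,683 litres + 160,150 litres + 12,744 litres = 276,674 litres (under)
Q2 2027–Q1 2028: 3,683 litres + 160,150 litres + 12,744 litres + 14,583 litres = 191,160 litres (under)
Q3 2027–Q2 2028: 160,150 litres + 12,744 litres + 14,583 litres + 187,628 litres = 375,105 litres (over)
Q4 2027–Q3 2028: 12,744 litres + 14,583 litres + 187,628 litres + 1,922 litres = 216,877 litres (under)
Q1 2028–Q4 2028: 14,583 litres + 187,628 litres + 1,922 litres + 44,208 litres = 248,341 litres (under)
Q2 2028–Q1 2029: 187,628 litres + 1,922 litres + 44,208 litres + 50,101 litres = 283,859 litres (over)
Q3 2028–Q2 2029: 1,922 litres + 44,208 litres + 50,101 litres + 49,942 litres = 146,173 litres (under)
Q4 2028–Q3 2029: 44,208 litres + 50,101 litres + 49,942 litres + 78,321 litres = 222,572 litres (under)
Q1 2029–Q4 2029: 50,101 litres + 49,942 litres + 78,321 litres + 54,158 litres = 232,522 litres (under)
3 windows exceed the threshold.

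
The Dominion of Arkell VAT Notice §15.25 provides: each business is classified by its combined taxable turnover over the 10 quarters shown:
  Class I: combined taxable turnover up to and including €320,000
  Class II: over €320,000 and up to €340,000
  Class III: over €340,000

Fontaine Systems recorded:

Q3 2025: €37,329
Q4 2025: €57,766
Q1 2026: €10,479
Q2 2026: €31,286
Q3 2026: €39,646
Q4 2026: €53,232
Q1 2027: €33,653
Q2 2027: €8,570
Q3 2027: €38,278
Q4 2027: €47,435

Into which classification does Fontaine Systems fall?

Class III

Combined taxable turnover: €37,329 + €57,766 + €10,479 + €31,286 + €39,646 + €53,232 + €33,653 + €8,570 + €38,278 + €47,435 = €357,674.
€357,674 > €340,000, so Class III applies.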